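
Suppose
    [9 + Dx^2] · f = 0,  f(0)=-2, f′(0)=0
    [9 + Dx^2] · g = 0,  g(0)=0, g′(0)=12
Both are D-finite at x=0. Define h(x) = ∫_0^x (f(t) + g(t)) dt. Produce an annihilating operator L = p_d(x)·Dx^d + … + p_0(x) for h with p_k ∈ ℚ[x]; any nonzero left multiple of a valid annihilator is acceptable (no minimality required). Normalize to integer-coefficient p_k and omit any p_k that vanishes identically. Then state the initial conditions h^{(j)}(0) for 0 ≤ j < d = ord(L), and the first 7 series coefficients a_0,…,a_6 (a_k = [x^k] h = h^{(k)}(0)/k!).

f: a_k = -2, 0, 9, 0, -27/4, 0, 81/40, …
g: a_k = 0, 12, 0, -18, 0, 81/10, 0, …
Weyl lclm of L_f,L_g ⇒ L₀ (ord ≤ 4).
h=∫h₀ ⇒ L = L₀·Dx.
L = 9·Dx + Dx^3  (order 3).
h: a_k = 0, -2, 6, 3, -9/2, -27/20, 27/20, …
ICs: h(0) = 0, h′(0) = -2, h′′(0) = 12.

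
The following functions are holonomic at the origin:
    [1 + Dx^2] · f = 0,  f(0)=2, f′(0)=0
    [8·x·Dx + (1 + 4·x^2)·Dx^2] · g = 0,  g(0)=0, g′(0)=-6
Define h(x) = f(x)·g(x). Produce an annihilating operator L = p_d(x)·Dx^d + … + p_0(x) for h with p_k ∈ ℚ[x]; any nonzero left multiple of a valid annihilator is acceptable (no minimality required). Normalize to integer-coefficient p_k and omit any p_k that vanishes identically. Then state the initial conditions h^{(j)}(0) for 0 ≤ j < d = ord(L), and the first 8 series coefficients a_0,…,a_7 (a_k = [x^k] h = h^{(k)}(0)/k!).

f: a_k = 2, 0, -1, 0, 1/12, 0, -1/360, 0, …
g: a_k = 0, -6, 0, 8, 0, -96/5, 0, 384/7, …
h₀=f·g: eliminate ⇒ L₀, order ≤ 2·2.
L = (85 + 944·x^2 + 416·x^4 + 256·x^6 + 256·x^8) + (144·x + 704·x^3 + 768·x^5 + 1024·x^7)·Dx + (90 + 992·x^2 + 576·x^4 + 512·x^6 + 512·x^8)·Dx^2 + (144·x + 704·x^3 + 768·x^5 + 1024·x^7)·Dx^3 + (5 + 48·x^2 + 160·x^4 + 256·x^6 + 256·x^8)·Dx^4  (order 4).
h: a_k = 0, -12, 0, 22, 0, -469/10, 0, 54431/420, …
ICs: h(0) = 0, h′(0) = -12, h′′(0) = 0, h′′′(0) = 132.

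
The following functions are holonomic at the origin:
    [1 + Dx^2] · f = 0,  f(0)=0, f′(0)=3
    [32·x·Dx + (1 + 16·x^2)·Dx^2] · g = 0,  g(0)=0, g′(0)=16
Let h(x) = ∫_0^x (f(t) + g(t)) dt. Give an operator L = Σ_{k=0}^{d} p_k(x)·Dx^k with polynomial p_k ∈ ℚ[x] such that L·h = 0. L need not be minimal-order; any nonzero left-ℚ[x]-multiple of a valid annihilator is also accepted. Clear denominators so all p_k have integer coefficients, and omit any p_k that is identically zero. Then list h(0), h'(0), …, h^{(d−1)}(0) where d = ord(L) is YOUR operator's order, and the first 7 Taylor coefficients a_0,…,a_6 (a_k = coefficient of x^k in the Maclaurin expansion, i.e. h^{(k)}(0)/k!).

L = (-6112·x + 99328·x^3 + 8192·x^5)·Dx^2 + (-31 + 1072·x^2 + 25344·x^4 + 4096·x^6)·Dx^3 + (-6112·x + 99328·x^3 + 8192·x^5)·Dx^4 + (-31 + 1072·x^2 + 25344·x^4 + 4096·x^6)·Dx^5  (order 5).
h: a_k = 0, 0, 19/2, 0, -515/24, 0, 10923/80, …
ICs: h(0) = 0, h′(0) = 0, h′′(0) = 19, h′′′(0) = 0, h′′′′(0) = -515.

f: a_k = 0, 3, 0, -1/2, 0, 1/40, 0, …
g: a_k = 0, 16, 0, -256/3, 0, 4096/5, 0, …
Sum ⇒ L₀ = lclm(L_f,L_g) in ℚ(x)⟨Dx⟩.
Integrate: L := L₀·Dx.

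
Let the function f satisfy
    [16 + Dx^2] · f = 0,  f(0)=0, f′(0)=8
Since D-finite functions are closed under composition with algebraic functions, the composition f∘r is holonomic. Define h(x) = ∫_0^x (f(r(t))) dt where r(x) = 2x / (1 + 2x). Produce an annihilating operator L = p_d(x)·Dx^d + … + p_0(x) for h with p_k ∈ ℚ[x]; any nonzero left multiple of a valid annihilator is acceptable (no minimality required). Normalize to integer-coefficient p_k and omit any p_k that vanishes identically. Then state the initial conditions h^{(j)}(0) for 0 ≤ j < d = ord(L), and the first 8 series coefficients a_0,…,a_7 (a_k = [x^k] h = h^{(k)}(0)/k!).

f: a_k = 0, 8, 0, -64/3, 0, 256/15, 0, -2048/315, …
Change of var in L_f (x↦r) gives L₀.
∫: right-multiply L₀ by Dx.
L = 64·Dx + (4 + 24·x + 48·x^2 + 32·x^3)·Dx^2 + (1 + 8·x + 24·x^2 + 32·x^3 + 16·x^4)·Dx^3  (order 3).
h: a_k = 0, 0, 8, -32/3, -80/3, 896/5, -24704/45, 7680/7, …
ICs: h(0) = 0, h′(0) = 0, h′′(0) = 16.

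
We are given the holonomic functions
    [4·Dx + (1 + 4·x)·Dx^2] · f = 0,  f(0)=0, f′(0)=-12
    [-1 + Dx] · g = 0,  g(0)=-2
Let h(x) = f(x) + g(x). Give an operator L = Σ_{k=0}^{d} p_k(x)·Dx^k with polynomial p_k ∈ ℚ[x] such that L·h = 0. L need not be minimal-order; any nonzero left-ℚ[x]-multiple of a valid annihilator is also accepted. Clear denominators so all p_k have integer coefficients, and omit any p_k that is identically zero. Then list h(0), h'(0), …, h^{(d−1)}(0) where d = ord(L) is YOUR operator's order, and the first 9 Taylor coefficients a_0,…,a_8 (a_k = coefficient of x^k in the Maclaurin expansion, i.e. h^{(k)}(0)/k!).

L = (-36 - 16·x)·Dx + (31 - 8·x - 16·x^2)·Dx^2 + (5 + 24·x + 16·x^2)·Dx^3  (order 3).
h: a_k = -2, -14, 23, -193/3, 2303/12, -7373/12, 737279/360, -17694721/2520, 495452159/20160, …
ICs: h(0) = -2, h′(0) = -14, h′′(0) = 46.

f: a_k = 0, -12, 24, -64, 192, -3072/5, 2048, -49152/7, 24576, …
g: a_k = -2, -2, -1, -1/3, -1/12, -1/60, -1/360, -1/2520, -1/20160, …
h₀=f+g: left-lcm gives L₀, ord ≤ 3.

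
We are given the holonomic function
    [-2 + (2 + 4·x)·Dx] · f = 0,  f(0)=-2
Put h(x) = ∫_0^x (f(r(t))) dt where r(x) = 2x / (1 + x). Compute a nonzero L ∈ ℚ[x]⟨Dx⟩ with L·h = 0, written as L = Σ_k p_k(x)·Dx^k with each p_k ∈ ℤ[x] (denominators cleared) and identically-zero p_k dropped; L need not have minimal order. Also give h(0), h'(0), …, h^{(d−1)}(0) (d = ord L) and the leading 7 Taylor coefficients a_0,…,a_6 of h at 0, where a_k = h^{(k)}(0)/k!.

f: a_k = -2, -2, 1, -1, 5/4, -7/4, 21/8, …
f∘r: x↦r, Dx↦Dx/r' in L_f ⇒ L₀.
Integrate: L := L₀·Dx.
L = -2·Dx + (1 + 6·x + 5·x^2)·Dx^2  (order 2).
h: a_k = 0, -2, -2, 8/3, -5, 12, -34, …
ICs: h(0) = 0, h′(0) = -2.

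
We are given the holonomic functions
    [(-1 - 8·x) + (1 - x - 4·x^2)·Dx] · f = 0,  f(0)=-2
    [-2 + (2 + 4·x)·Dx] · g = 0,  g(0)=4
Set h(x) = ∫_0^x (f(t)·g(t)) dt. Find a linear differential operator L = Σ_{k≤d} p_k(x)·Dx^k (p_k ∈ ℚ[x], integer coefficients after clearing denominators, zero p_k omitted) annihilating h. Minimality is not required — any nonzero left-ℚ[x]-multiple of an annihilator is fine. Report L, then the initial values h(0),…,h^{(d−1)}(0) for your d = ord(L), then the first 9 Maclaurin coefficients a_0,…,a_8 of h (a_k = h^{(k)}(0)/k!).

f: a_k = -2, -2, -10, -18, -58, -130, -362, -882, -2330, …
g: a_k = 4, 4, -2, 2, -5/2, 7/2, -21/4, 33/4, -429/32, …
f·g: L₀ = L_f ⊗_s L_g, ord ≤ 1·1.
∫: right-multiply L₀ by Dx.
L = (2 + 9·x + 12·x^2)·Dx + (-1 - x + 6·x^2 + 8·x^3)·Dx^2  (order 2).
h: a_k = 0, -8, -8, -44/3, -28, -283/5, -123, -3719/14, -1207/2, …
ICs: h(0) = 0, h′(0) = -8.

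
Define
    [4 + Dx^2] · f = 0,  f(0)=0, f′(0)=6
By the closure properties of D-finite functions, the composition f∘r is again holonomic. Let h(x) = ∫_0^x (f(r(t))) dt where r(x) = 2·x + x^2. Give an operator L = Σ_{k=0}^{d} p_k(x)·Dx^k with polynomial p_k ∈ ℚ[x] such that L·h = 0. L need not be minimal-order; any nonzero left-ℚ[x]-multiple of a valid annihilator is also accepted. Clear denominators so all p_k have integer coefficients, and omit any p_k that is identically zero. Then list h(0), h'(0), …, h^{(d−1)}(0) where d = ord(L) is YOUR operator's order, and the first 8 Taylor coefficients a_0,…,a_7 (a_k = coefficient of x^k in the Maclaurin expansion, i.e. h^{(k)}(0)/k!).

f: a_k = 0, 6, 0, -4, 0, 4/5, 0, -8/105, …
h₀=f(r): pull back L_f along r ⇒ L₀.
∫: right-multiply L₀ by Dx.
L = (16 + 48·x + 48·x^2 + 16·x^3)·Dx - Dx^2 + (1 + x)·Dx^3  (order 3).
h: a_k = 0, 0, 6, 2, -8, -48/5, 4/15, 60/7, …
ICs: h(0) = 0, h′(0) = 0, h′′(0) = 12.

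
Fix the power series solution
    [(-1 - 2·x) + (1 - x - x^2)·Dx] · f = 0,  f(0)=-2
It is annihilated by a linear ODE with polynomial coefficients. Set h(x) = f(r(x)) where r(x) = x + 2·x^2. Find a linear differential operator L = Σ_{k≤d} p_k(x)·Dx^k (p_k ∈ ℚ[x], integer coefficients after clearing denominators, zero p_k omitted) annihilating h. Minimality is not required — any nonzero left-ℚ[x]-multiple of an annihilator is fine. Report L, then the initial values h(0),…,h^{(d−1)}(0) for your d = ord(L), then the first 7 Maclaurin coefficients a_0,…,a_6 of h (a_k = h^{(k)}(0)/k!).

f: a_k = -2, -2, -4, -6, -10, -16, -26, …
f∘r: x↦r, Dx↦Dx/r' in L_f ⇒ L₀.
L = (1 + 6·x + 12·x^2 + 16·x^3) + (-1 + x + 3·x^2 + 4·x^3 + 4·x^4)·Dx  (order 1).
h: a_k = -2, -2, -8, -22, -62, -168, -474, …
ICs: h(0) = -2.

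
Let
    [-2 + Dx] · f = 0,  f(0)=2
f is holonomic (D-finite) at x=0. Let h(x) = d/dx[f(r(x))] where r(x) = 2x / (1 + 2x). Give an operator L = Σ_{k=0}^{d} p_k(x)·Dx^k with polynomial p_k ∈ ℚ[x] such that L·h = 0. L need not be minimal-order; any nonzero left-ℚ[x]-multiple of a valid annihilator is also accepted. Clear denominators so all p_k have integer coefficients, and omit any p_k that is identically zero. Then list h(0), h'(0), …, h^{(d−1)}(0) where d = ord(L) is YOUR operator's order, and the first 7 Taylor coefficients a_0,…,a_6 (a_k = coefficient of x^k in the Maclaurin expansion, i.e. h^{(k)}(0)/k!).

f: a_k = 2, 4, 4, 8/3, 4/3, 8/15, 8/45, …
Substitute x→r, Dx→(1/r')Dx; clear ⇒ L₀.
h=h₀': d/dx-closure on L₀ ⇒ L.
L = -8·x + (-1 - 4·x - 4·x^2)·Dx  (order 1).
h: a_k = 8, 0, -32, 256/3, -128, 1024/15, 2560/9, …
ICs: h(0) = 8.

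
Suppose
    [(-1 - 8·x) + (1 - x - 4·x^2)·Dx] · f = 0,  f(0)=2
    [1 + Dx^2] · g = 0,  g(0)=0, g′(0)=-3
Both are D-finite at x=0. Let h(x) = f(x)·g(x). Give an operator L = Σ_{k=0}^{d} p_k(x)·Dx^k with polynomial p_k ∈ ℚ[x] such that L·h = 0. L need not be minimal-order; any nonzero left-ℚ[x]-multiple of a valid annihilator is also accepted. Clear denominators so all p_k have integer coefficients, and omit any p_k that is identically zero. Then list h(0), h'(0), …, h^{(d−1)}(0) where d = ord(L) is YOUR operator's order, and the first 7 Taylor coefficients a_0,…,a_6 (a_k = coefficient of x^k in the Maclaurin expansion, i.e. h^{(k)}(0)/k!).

L = (7 + x + 4·x^2) + (2 + 16·x)·Dx + (-1 + x + 4·x^2)·Dx^2  (order 2).
h: a_k = 0, -6, -6, -29, -53, -3381/20, -7621/20, …
ICs: h(0) = 0, h′(0) = -6.

f: a_k = 2, 2, 10, 18, 58, 130, 362, …
g: a_k = 0, -3, 0, 1/2, 0, -1/40, 0, …
h₀=f·g: eliminate ⇒ L₀, order ≤ 1·2.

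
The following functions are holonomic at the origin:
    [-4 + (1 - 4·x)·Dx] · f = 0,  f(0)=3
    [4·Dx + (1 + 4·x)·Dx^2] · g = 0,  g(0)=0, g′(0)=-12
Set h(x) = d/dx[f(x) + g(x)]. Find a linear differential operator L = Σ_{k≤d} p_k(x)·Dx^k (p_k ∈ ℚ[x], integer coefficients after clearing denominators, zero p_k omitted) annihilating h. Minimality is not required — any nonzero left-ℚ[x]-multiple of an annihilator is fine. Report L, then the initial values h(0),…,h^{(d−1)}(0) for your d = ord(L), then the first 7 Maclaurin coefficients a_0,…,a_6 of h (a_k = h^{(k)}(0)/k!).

L = (160 + 128·x) + (16 + 256·x + 256·x^2)·Dx + (-3 - 4·x + 48·x^2 + 64·x^3)·Dx^2  (order 2).
h: a_k = 0, 144, 384, 3840, 12288, 86016, 294912, …
ICs: h(0) = 0, h′(0) = 144.

f: a_k = 3, 12, 48, 192, 768, 3072, 12288, …
g: a_k = 0, -12, 24, -64, 192, -3072/5, 2048, …
Sum ⇒ L₀ = lclm(L_f,L_g) in ℚ(x)⟨Dx⟩.
Differentiate: ansatz ord ≤ ord L₀ ⇒ L.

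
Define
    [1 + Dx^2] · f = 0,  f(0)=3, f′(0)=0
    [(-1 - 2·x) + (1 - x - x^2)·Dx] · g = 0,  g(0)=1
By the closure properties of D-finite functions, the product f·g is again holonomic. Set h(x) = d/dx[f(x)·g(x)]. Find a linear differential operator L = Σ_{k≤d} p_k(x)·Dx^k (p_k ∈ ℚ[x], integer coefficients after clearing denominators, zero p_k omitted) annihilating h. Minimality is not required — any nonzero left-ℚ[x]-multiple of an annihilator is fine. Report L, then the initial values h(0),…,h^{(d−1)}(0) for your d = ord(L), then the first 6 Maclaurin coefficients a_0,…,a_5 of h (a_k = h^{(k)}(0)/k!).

L = (3 - 2·x - x^2 + 2·x^3 + x^4) + (4 + 10·x + 6·x^2 + 4·x^3)·Dx + (-1 + x^2 + 2·x^3 + x^4)·Dx^2  (order 2).
h: a_k = 3, 9, 45/2, 97/2, 785/8, 7619/40, …
ICs: h(0) = 3, h′(0) = 9.

f: a_k = 3, 0, -3/2, 0, 1/8, 0, …
g: a_k = 1, 1, 2, 3, 5, 8, …
Sym-product of L_f,L_g gives L₀ (≤ ord 2).
h=h₀': d/dx-closure on L₀ ⇒ L.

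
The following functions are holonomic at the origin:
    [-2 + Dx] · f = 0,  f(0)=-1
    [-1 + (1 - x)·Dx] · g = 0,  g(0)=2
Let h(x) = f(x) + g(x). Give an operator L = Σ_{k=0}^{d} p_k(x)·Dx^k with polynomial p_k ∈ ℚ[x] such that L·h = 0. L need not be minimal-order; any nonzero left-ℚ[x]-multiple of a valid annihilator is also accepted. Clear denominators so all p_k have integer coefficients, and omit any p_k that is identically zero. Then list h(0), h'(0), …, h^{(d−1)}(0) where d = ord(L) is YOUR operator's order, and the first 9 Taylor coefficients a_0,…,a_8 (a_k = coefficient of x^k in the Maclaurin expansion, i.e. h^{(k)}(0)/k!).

L = 4·x + (2 - 8·x + 4·x^2)·Dx + (-1 + 3·x - 2·x^2)·Dx^2  (order 2).
h: a_k = 1, 0, 0, 2/3, 4/3, 26/15, 86/45, 622/315, 628/315, …
ICs: h(0) = 1, h′(0) = 0.

f: a_k = -1, -2, -2, -4/3, -2/3, -4/15, -4/45, -8/315, -2/315, …
g: a_k = 2, 2, 2, 2, 2, 2, 2, 2, 2, …
L₀ := lclm(L_f,L_g); ord L₀ ≤ 1+1.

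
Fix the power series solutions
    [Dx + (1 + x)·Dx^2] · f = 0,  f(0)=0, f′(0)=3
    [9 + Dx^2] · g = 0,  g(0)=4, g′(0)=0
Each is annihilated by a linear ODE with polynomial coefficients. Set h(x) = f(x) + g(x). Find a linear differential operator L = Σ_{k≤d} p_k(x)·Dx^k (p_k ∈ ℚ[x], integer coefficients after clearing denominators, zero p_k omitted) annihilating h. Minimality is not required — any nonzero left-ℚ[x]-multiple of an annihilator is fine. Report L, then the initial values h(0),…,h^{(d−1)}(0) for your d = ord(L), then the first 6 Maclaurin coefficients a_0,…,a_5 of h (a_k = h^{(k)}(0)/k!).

L = (135 + 162·x + 81·x^2)·Dx + (99 + 261·x + 243·x^2 + 81·x^3)·Dx^2 + (15 + 18·x + 9·x^2)·Dx^3 + (11 + 29·x + 27·x^2 + 9·x^3)·Dx^4  (order 4).
h: a_k = 4, 3, -39/2, 1, 51/4, 3/5, …
ICs: h(0) = 4, h′(0) = 3, h′′(0) = -39, h′′′(0) = 6.

f: a_k = 0, 3, -3/2, 1, -3/4, 3/5, …
g: a_k = 4, 0, -18, 0, 27/2, 0, …
f+g: L₀ = lclm(L_f,L_g), ord ≤ 2+2.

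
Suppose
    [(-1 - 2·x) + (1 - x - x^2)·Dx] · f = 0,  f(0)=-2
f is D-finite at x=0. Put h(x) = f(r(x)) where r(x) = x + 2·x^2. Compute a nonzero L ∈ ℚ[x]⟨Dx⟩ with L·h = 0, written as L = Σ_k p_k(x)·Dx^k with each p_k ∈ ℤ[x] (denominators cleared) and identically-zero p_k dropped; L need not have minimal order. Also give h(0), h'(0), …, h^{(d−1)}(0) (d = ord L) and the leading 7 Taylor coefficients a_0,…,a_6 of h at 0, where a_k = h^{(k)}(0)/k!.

f: a_k = -2, -2, -4, -6, -10, -16, -26, …
f∘r: x↦r, Dx↦Dx/r' in L_f ⇒ L₀.
L = (1 + 6·x + 12·x^2 + 16·x^3) + (-1 + x + 3·x^2 + 4·x^3 + 4·x^4)·Dx  (order 1).
h: a_k = -2, -2, -8, -22, -62, -168, -474, …
ICs: h(0) = -2.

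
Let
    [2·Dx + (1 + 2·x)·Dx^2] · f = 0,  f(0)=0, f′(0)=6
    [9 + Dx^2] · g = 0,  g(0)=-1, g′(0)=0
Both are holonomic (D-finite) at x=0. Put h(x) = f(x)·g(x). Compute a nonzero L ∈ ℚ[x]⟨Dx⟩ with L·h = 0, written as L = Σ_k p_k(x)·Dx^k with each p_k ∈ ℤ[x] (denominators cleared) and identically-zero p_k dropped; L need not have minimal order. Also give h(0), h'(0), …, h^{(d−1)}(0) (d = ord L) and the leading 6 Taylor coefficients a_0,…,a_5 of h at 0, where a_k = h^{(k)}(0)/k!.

f: a_k = 0, 6, -6, 8, -12, 96/5, …
g: a_k = -1, 0, 9/2, 0, -27/8, 0, …
h₀=f·g: eliminate ⇒ L₀, order ≤ 2·2.
L = (63 + 1053·x + 3969·x^2 + 5832·x^3 + 2916·x^4) + (63 + 450·x + 972·x^2 + 648·x^3)·Dx + (25 + 270·x + 918·x^2 + 1296·x^3 + 648·x^4)·Dx^2 + (7 + 50·x + 108·x^2 + 72·x^3)·Dx^3 + (2 + 17·x + 53·x^2 + 72·x^3 + 36·x^4)·Dx^4  (order 4).
h: a_k = 0, -6, 6, 19, -15, -69/20, …
ICs: h(0) = 0, h′(0) = -6, h′′(0) = 12, h′′′(0) = 114.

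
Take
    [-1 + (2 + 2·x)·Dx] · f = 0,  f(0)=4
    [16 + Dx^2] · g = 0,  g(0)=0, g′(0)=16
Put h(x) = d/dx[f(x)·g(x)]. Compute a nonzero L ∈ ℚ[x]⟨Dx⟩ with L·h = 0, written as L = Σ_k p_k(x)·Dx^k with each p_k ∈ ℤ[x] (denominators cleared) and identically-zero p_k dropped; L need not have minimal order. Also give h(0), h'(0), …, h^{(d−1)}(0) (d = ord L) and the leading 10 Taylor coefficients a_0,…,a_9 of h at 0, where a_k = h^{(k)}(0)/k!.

f: a_k = 4, 2, -1/2, 1/4, -5/32, 7/64, -21/256, 33/512, -429/8192, 715/16384, …
g: a_k = 0, 16, 0, -128/3, 0, 512/15, 0, -4096/315, 0, 8192/2835, …
h₀=f·g: eliminate ⇒ L₀, order ≤ 1·2.
Derive L from L₀ (diff closure).
L = (4733 + 17664·x + 25216·x^2 + 16384·x^3 + 4096·x^4) + (-244 - 756·x - 768·x^2 - 256·x^3)·Dx + (268 + 1048·x + 1548·x^2 + 1024·x^3 + 256·x^4)·Dx^2  (order 2).
h: a_k = 64, 64, -536, -976/3, 4661/6, 3561/10, -64235/144, -212773/1260, 4467413/32256, 1745959/41472, …
ICs: h(0) = 64, h′(0) = 64.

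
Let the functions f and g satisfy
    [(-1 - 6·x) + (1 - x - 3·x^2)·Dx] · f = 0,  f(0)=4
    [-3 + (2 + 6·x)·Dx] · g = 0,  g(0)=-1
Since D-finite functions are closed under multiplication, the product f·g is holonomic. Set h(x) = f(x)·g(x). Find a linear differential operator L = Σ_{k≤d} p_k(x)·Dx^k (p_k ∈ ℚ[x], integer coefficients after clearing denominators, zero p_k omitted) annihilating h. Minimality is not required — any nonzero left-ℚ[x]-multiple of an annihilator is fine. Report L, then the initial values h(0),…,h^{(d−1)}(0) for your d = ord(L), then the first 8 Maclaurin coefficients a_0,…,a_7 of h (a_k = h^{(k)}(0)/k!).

f: a_k = 4, 4, 16, 28, 76, 160, 388, 868, …
g: a_k = -1, -3/2, 9/8, -27/16, 405/128, -1701/256, 15309/1024, -72171/2048, …
L₀ := L_f ⊗_s L_g (sym. prod.), ord ≤ 1.
L = (5 + 15·x + 27·x^2) + (-2 - 4·x + 12·x^2 + 18·x^3)·Dx  (order 1).
h: a_k = -4, -10, -35/2, -217/4, -3011/32, -18139/64, -129511/256, -766529/512, …
ICs: h(0) = -4.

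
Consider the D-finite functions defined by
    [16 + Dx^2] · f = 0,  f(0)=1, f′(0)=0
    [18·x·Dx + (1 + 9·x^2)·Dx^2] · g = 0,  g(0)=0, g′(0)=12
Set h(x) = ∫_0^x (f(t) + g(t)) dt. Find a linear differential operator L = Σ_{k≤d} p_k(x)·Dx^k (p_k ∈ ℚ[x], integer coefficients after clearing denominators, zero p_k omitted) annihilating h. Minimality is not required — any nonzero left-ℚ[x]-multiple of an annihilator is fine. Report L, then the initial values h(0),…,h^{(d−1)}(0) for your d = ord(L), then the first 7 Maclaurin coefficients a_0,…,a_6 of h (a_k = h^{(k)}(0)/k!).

L = (-13248·x + 181440·x^3 + 186624·x^5)·Dx^2 + (-16 + 6048·x^2 + 66096·x^4 + 93312·x^6)·Dx^3 + (-828·x + 11340·x^3 + 11664·x^5)·Dx^4 + (-1 + 378·x^2 + 4131·x^4 + 5832·x^6)·Dx^5  (order 5).
h: a_k = 0, 1, 6, -8/3, -9, 32/15, 162/5, …
ICs: h(0) = 0, h′(0) = 1, h′′(0) = 12, h′′′(0) = -16, h′′′′(0) = -216.

f: a_k = 1, 0, -8, 0, 32/3, 0, -256/45, …
g: a_k = 0, 12, 0, -36, 0, 972/5, 0, …
f+g: L₀ = lclm(L_f,L_g), ord ≤ 2+2.
h=∫h₀ ⇒ L = L₀·Dx.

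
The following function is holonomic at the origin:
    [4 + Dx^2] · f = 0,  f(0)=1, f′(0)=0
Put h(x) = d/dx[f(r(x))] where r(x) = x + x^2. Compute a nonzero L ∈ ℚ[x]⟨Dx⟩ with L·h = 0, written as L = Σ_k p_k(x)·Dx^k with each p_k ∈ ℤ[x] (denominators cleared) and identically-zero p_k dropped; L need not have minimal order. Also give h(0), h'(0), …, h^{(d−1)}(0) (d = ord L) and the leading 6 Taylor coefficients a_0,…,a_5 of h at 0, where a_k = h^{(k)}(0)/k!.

f: a_k = 1, 0, -2, 0, 2/3, 0, …
f∘r: x↦r, Dx↦Dx/r' in L_f ⇒ L₀.
h₀' ⇒ L via d/dx closure of L₀.
L = (16 + 32·x + 96·x^2 + 128·x^3 + 64·x^4) + (-6 - 12·x)·Dx + (1 + 4·x + 4·x^2)·Dx^2  (order 2).
h: a_k = 0, -4, -12, -16/3, 40/3, 352/15, …
ICs: h(0) = 0, h′(0) = -4.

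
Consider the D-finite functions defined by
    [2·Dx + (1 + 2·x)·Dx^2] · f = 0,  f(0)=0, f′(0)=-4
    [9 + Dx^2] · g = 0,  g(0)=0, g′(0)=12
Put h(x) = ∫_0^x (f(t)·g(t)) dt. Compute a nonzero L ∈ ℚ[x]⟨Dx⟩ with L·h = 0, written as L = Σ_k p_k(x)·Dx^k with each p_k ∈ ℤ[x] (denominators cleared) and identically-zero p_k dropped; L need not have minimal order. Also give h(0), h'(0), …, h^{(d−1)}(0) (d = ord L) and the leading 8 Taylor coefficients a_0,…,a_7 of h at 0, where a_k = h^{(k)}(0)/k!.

f: a_k = 0, -4, 4, -16/3, 8, -64/5, 64/3, -256/7, …
g: a_k = 0, 12, 0, -18, 0, 81/10, 0, -243/140, …
Product ⇒ symmetric product L₀, ord ≤ 4.
∫: right-multiply L₀ by Dx.
L = (63 + 1053·x + 3969·x^2 + 5832·x^3 + 2916·x^4)·Dx + (63 + 450·x + 972·x^2 + 648·x^3)·Dx^2 + (25 + 270·x + 918·x^2 + 1296·x^3 + 648·x^4)·Dx^3 + (7 + 50·x + 108·x^2 + 72·x^3)·Dx^4 + (2 + 17·x + 53·x^2 + 72·x^3 + 36·x^4)·Dx^5  (order 5).
h: a_k = 0, 0, 0, -16, 12, 8/5, 4, -90/7, …
ICs: h(0) = 0, h′(0) = 0, h′′(0) = 0, h′′′(0) = -96, h′′′′(0) = 288.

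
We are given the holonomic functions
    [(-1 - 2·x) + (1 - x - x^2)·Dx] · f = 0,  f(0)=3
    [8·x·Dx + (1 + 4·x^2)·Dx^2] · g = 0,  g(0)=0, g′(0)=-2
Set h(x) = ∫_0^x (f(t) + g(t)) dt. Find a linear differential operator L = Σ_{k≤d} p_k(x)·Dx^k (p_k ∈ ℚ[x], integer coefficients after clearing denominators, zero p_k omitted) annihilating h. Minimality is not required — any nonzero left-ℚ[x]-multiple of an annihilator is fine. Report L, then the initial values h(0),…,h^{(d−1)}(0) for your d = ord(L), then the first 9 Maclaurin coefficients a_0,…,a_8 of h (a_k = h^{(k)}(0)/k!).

f: a_k = 3, 3, 6, 9, 15, 24, 39, 63, 102, …
g: a_k = 0, -2, 0, 8/3, 0, -32/5, 0, 128/7, 0, …
Weyl lclm of L_f,L_g ⇒ L₀ (ord ≤ 3).
h=∫h₀ ⇒ L = L₀·Dx.
L = (-16 + 64·x + 400·x^2 + 576·x^3 + 696·x^4 + 96·x^6)·Dx^2 + (13 + 24·x + 22·x^2 + 204·x^3 + 548·x^4 + 488·x^5 + 48·x^6 + 96·x^7)·Dx^3 + (-2 - 5·x - 14·x^2 + 2·x^3 - 13·x^4 + 92·x^5 + 48·x^6 + 16·x^7 + 16·x^8)·Dx^4  (order 4).
h: a_k = 0, 3, 1/2, 2, 35/12, 3, 44/15, 39/7, 569/56, …
ICs: h(0) = 0, h′(0) = 3, h′′(0) = 1, h′′′(0) = 12.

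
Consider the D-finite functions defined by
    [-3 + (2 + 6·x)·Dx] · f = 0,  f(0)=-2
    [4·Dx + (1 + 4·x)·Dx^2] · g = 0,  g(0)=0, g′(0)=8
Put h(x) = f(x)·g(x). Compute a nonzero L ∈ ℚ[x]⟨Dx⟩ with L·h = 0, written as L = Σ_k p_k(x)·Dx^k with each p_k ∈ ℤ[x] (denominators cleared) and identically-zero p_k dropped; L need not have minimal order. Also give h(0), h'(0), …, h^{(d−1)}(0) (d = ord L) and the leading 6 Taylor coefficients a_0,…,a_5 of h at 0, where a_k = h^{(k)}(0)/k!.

L = (3 + 36·x) + (4 + 12·x)·Dx + (4 + 40·x + 132·x^2 + 144·x^3)·Dx^2  (order 2).
h: a_k = 0, -16, 8, -58/3, 65, -9383/40, …
ICs: h(0) = 0, h′(0) = -16.

f: a_k = -2, -3, 9/4, -27/8, 405/64, -1701/128, …
g: a_k = 0, 8, -16, 128/3, -128, 2048/5, …
f·g: L₀ = L_f ⊗_s L_g, ord ≤ 1·2.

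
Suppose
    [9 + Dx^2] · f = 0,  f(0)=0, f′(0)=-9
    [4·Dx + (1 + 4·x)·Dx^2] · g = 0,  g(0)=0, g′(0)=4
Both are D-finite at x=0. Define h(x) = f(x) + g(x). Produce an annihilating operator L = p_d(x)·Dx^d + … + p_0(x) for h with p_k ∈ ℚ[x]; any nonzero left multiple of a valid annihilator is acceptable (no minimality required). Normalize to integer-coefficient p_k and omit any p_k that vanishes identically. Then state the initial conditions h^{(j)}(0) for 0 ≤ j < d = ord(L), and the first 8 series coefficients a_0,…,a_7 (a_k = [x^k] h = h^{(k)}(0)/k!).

f: a_k = 0, -9, 0, 27/2, 0, -243/40, 0, 729/560, …
g: a_k = 0, 4, -8, 64/3, -64, 1024/5, -2048/3, 16384/7, …
Weyl lclm of L_f,L_g ⇒ L₀ (ord ≤ 4).
L = (3780 + 2592·x + 5184·x^2)·Dx + (369 + 2124·x + 3888·x^2 + 5184·x^3)·Dx^2 + (420 + 288·x + 576·x^2)·Dx^3 + (41 + 236·x + 432·x^2 + 576·x^3)·Dx^4  (order 4).
h: a_k = 0, -5, -8, 209/6, -64, 7949/40, -2048/3, 1311449/560, …
ICs: h(0) = 0, h′(0) = -5, h′′(0) = -16, h′′′(0) = 209.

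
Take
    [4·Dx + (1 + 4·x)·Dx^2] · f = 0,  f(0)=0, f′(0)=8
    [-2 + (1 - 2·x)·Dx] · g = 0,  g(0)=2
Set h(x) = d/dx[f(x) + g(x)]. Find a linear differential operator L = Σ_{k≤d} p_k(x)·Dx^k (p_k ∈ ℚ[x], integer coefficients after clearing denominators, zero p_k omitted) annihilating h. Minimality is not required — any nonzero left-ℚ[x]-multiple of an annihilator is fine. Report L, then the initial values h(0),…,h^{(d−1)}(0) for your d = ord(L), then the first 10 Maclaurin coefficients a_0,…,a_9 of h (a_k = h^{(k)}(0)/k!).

L = (-28 - 16·x) + (1 - 40·x - 32·x^2)·Dx + (1 + 3·x - 6·x^2 - 8·x^3)·Dx^2  (order 2).
h: a_k = 12, -16, 176, -384, 2368, -7424, 34560, -126976, 533504, -2076672, …
ICs: h(0) = 12, h′(0) = -16.

f: a_k = 0, 8, -16, 128/3, -128, 2048/5, -4096/3, 32768/7, -16384, 524288/9, …
g: a_k = 2, 4, 8, 16, 32, 64, 128, 256, 512, 1024, …
f+g: L₀ = lclm(L_f,L_g), ord ≤ 2+1.
h₀' ⇒ L via d/dx closure of L₀.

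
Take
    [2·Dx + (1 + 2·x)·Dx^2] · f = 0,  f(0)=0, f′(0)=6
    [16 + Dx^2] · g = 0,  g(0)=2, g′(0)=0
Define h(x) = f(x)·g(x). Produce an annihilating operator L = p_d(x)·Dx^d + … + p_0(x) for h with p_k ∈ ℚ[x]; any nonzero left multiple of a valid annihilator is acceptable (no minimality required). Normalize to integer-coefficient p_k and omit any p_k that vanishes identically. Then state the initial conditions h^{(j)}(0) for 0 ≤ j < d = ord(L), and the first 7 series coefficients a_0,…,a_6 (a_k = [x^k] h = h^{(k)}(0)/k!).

L = (2688 + 27648·x + 93184·x^2 + 131072·x^3 + 65536·x^4) + (896 + 5888·x + 12288·x^2 + 8192·x^3)·Dx + (408 + 3712·x + 11904·x^2 + 16384·x^3 + 8192·x^4)·Dx^2 + (56 + 368·x + 768·x^2 + 512·x^3)·Dx^3 + (15 + 124·x + 380·x^2 + 512·x^3 + 256·x^4)·Dx^4  (order 4).
h: a_k = 0, 12, -12, -80, 72, 192/5, 0, …
ICs: h(0) = 0, h′(0) = 12, h′′(0) = -24, h′′′(0) = -480.

f: a_k = 0, 6, -6, 8, -12, 96/5, -32, …
g: a_k = 2, 0, -16, 0, 64/3, 0, -512/45, …
L₀ := L_f ⊗_s L_g (sym. prod.), ord ≤ 4.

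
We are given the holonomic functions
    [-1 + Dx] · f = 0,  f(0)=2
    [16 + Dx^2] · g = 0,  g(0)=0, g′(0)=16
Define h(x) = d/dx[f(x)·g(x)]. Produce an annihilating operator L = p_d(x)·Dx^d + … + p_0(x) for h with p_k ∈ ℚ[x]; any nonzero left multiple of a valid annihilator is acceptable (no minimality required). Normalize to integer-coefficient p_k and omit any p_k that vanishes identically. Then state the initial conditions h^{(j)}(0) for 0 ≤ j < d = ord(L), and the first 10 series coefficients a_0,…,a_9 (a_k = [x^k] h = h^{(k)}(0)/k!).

f: a_k = 2, 2, 1, 1/3, 1/12, 1/60, 1/360, 1/2520, 1/20160, 1/181440, …
g: a_k = 0, 16, 0, -128/3, 0, 512/15, 0, -4096/315, 0, 8192/2835, …
L₀ := L_f ⊗_s L_g (sym. prod.), ord ≤ 2.
Differentiate: ansatz ord ≤ ord L₀ ⇒ L.
L = 17 - 2·Dx + Dx^2  (order 2).
h: a_k = 32, 64, -208, -320, 404/3, 4888/15, 1454/45, -368/3, -50999/1260, 113221/5670, …
ICs: h(0) = 32, h′(0) = 64.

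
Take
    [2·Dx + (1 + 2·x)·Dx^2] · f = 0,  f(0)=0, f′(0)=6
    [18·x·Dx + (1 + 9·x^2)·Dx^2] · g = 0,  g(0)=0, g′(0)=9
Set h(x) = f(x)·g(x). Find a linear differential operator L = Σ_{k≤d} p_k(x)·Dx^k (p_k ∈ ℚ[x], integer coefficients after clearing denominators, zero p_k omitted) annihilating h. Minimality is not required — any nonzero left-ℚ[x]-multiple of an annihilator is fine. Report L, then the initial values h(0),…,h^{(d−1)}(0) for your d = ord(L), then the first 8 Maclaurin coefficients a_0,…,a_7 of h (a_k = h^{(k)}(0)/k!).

f: a_k = 0, 6, -6, 8, -12, 96/5, -32, 384/7, …
g: a_k = 0, 9, 0, -27, 0, 729/5, 0, -6561/7, …
h₀=f·g: eliminate ⇒ L₀, order ≤ 2·2.
L = (792 + 3024·x + 22680·x^2 + 102384·x^3 + 174960·x^4 + 151632·x^5 + 104976·x^7)·Dx + (332 + 4752·x + 28908·x^2 + 127008·x^3 + 351216·x^4 + 542376·x^5 + 408240·x^6 + 157464·x^7 + 367416·x^8)·Dx^2 + (44 + 916·x + 6696·x^2 + 27252·x^3 + 85860·x^4 + 193428·x^5 + 279936·x^6 + 224532·x^7 + 157464·x^8 + 209952·x^9)·Dx^3 + (10 + 76·x + 418·x^2 + 1728·x^3 + 5391·x^4 + 12960·x^5 + 24948·x^6 + 34992·x^7 + 29889·x^8 + 26244·x^9 + 26244·x^10)·Dx^4  (order 4).
h: a_k = 0, 0, 54, -54, -90, 54, 4158/5, -4194/5, …
ICs: h(0) = 0, h′(0) = 0, h′′(0) = 108, h′′′(0) = -324.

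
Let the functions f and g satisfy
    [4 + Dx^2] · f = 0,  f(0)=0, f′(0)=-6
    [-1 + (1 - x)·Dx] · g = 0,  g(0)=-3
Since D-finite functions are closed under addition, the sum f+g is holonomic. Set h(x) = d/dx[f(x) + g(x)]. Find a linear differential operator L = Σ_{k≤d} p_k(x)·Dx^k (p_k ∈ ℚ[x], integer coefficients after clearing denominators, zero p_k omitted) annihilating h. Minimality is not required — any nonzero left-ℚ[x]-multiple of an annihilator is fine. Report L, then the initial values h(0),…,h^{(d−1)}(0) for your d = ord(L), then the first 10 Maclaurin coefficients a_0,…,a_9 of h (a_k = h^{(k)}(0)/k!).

L = (64 - 32·x + 16·x^2) + (-20 + 36·x - 24·x^2 + 8·x^3)·Dx + (16 - 8·x + 4·x^2)·Dx^2 + (-5 + 9·x - 6·x^2 + 2·x^3)·Dx^3  (order 3).
h: a_k = -9, -6, 3, -12, -19, -18, -307/15, -24, -2839/105, -30, …
ICs: h(0) = -9, h′(0) = -6, h′′(0) = 6.

f: a_k = 0, -6, 0, 4, 0, -4/5, 0, 8/105, 0, -4/945, …
g: a_k = -3, -3, -3, -3, -3, -3, -3, -3, -3, -3, …
f+g: L₀ = lclm(L_f,L_g), ord ≤ 2+1.
Differentiate: ansatz ord ≤ ord L₀ ⇒ L.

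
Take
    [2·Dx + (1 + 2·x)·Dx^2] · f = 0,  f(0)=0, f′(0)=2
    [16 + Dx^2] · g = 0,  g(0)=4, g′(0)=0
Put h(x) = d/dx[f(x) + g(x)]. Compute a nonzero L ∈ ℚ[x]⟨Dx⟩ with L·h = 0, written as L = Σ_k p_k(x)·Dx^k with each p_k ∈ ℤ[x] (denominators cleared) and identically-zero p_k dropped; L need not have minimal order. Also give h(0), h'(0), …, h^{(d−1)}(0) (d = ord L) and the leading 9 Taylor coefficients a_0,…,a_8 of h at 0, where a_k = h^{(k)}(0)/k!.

f: a_k = 0, 2, -2, 8/3, -4, 32/5, -32/3, 128/7, -32, …
g: a_k = 4, 0, -32, 0, 128/3, 0, -1024/45, 0, 2048/315, …
Weyl lclm of L_f,L_g ⇒ L₀ (ord ≤ 4).
Differentiate: ansatz ord ≤ ord L₀ ⇒ L.
L = (160 + 256·x + 256·x^2) + (48 + 224·x + 384·x^2 + 256·x^3)·Dx + (10 + 16·x + 16·x^2)·Dx^2 + (3 + 14·x + 24·x^2 + 16·x^3)·Dx^3  (order 3).
h: a_k = 2, -68, 8, 464/3, 32, -3008/15, 128, -64256/315, 512, …
ICs: h(0) = 2, h′(0) = -68, h′′(0) = 16.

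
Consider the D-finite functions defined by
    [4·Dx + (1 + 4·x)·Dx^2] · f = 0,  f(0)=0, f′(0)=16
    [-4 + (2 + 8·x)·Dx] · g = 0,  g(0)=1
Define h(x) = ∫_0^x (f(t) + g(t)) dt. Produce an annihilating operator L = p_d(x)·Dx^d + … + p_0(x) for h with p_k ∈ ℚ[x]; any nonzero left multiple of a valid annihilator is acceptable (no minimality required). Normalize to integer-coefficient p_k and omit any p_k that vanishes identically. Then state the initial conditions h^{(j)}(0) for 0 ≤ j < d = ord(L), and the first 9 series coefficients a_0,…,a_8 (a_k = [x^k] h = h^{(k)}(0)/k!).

L = 8·Dx^2 + (10 + 40·x)·Dx^3 + (1 + 8·x + 16·x^2)·Dx^4  (order 4).
h: a_k = 0, 1, 9, -34/3, 67/3, -266/5, 706/5, -8444/21, 8423/7, …
ICs: h(0) = 0, h′(0) = 1, h′′(0) = 18, h′′′(0) = -68.

f: a_k = 0, 16, -32, 256/3, -256, 4096/5, -8192/3, 65536/7, -32768, …
g: a_k = 1, 2, -2, 4, -10, 28, -84, 264, -858, …
Sum ⇒ L₀ = lclm(L_f,L_g) in ℚ(x)⟨Dx⟩.
Integrate: L := L₀·Dx.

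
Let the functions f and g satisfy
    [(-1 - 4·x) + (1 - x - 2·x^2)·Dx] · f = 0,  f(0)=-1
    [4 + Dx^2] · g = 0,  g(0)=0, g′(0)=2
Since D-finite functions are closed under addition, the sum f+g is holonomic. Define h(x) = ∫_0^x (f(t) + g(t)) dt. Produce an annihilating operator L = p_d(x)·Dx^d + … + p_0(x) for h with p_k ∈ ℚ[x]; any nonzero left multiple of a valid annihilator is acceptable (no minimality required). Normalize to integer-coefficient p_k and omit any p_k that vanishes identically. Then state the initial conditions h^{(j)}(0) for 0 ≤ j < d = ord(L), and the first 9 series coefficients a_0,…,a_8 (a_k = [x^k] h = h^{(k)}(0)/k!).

L = (68 + 304·x + 200·x^2 + 320·x^3 + 160·x^4 + 128·x^5)·Dx + (-20 + 12·x + 24·x^2 + 8·x^3 + 48·x^4 + 96·x^5 + 64·x^6)·Dx^2 + (17 + 76·x + 50·x^2 + 80·x^3 + 40·x^4 + 32·x^5)·Dx^3 + (-5 + 3·x + 6·x^2 + 2·x^3 + 12·x^4 + 24·x^5 + 16·x^6)·Dx^4  (order 4).
h: a_k = 0, -1, 1/2, -1, -19/12, -11/5, -311/90, -43/7, -26783/2520, …
ICs: h(0) = 0, h′(0) = -1, h′′(0) = 1, h′′′(0) = -6.

f: a_k = -1, -1, -3, -5, -11, -21, -43, -85, -171, …
g: a_k = 0, 2, 0, -4/3, 0, 4/15, 0, -8/315, 0, …
Sum ⇒ L₀ = lclm(L_f,L_g) in ℚ(x)⟨Dx⟩.
Integrate: L := L₀·Dx.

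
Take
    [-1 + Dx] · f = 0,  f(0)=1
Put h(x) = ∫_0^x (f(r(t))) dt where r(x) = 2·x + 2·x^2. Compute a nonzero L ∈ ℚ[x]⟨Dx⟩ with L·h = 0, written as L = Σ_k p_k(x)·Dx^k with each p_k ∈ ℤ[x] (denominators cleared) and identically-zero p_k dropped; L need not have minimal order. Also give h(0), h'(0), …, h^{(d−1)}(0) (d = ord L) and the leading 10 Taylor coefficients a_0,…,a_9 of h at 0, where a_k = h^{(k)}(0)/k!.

L = (-2 - 4·x)·Dx + Dx^2  (order 2).
h: a_k = 0, 1, 1, 4/3, 4/3, 4/3, 52/45, 304/315, 232/315, 1528/2835, …
ICs: h(0) = 0, h′(0) = 1.

f: a_k = 1, 1, 1/2, 1/6, 1/24, 1/120, 1/720, 1/5040, 1/40320, 1/362880, …
f∘r: x↦r, Dx↦Dx/r' in L_f ⇒ L₀.
Integrate: L := L₀·Dx.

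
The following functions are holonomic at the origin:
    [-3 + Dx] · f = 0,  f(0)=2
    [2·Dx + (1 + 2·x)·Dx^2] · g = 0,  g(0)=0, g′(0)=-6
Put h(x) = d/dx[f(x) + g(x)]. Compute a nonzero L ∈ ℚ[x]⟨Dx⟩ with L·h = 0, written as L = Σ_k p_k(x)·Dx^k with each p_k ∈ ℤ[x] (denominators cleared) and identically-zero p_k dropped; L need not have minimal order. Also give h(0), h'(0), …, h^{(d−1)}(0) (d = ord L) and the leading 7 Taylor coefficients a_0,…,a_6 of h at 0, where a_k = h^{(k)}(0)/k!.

f: a_k = 2, 6, 9, 9, 27/4, 81/20, 81/40, …
g: a_k = 0, -6, 6, -8, 12, -96/5, 32, …
f+g: L₀ = lclm(L_f,L_g), ord ≤ 1+2.
Derive L from L₀ (diff closure).
L = (-42 - 36·x) + (-1 - 36·x - 36·x^2)·Dx + (5 + 16·x + 12·x^2)·Dx^2  (order 2).
h: a_k = 0, 30, 3, 75, -303/4, 4083/20, -15117/40, …
ICs: h(0) = 0, h′(0) = 30.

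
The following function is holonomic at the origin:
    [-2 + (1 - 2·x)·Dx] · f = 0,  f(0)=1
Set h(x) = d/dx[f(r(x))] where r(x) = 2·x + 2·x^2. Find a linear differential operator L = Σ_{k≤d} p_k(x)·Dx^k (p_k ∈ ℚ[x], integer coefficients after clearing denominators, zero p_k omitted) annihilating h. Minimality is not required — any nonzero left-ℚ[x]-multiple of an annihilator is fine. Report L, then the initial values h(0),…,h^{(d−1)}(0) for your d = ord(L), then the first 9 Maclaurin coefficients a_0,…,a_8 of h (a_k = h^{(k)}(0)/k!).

L = (10 + 24·x + 24·x^2) + (-1 + 2·x + 12·x^2 + 8·x^3)·Dx  (order 1).
h: a_k = 4, 40, 288, 1856, 11200, 64896, 365568, 2017280, 10957824, …
ICs: h(0) = 4.

f: a_k = 1, 2, 4, 8, 16, 32, 64, 128, 256, …
L₀ from L_f via x↦r, Dx↦r'^{-1}Dx.
Derive L from L₀ (diff closure).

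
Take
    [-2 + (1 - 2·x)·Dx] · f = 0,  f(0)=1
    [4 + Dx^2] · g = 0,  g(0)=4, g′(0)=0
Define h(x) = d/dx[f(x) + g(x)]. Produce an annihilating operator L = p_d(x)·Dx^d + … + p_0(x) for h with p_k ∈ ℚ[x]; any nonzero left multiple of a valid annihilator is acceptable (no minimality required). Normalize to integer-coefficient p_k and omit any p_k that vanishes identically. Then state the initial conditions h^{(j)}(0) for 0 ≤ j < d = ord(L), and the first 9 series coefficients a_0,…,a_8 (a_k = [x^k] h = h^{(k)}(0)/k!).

L = (208 - 64·x + 64·x^2) + (-28 + 72·x - 48·x^2 + 32·x^3)·Dx + (52 - 16·x + 16·x^2)·Dx^2 + (-7 + 18·x - 12·x^2 + 8·x^3)·Dx^3  (order 3).
h: a_k = 2, -8, 24, 224/3, 160, 5728/15, 896, 645184/315, 4608, …
ICs: h(0) = 2, h′(0) = -8, h′′(0) = 48.

f: a_k = 1, 2, 4, 8, 16, 32, 64, 128, 256, …
g: a_k = 4, 0, -8, 0, 8/3, 0, -16/45, 0, 8/315, …
L₀ := lclm(L_f,L_g); ord L₀ ≤ 1+2.
h=h₀': d/dx-closure on L₀ ⇒ L.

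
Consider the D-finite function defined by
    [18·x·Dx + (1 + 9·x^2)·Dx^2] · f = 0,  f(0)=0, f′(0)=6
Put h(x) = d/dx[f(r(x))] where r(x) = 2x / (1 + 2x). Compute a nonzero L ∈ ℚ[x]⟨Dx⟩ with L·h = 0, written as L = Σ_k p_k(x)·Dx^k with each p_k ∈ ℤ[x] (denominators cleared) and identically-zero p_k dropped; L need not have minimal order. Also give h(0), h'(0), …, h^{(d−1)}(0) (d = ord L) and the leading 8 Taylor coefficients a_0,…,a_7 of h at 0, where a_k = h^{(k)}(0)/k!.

L = (4 + 80·x) + (1 + 4·x + 40·x^2)·Dx  (order 1).
h: a_k = 12, -48, -288, 3072, -768, -119808, 509952, 2752512, …
ICs: h(0) = 12.

f: a_k = 0, 6, 0, -18, 0, 486/5, 0, -4374/7, …
L₀ from L_f via x↦r, Dx↦r'^{-1}Dx.
h₀' ⇒ L via d/dx closure of L₀.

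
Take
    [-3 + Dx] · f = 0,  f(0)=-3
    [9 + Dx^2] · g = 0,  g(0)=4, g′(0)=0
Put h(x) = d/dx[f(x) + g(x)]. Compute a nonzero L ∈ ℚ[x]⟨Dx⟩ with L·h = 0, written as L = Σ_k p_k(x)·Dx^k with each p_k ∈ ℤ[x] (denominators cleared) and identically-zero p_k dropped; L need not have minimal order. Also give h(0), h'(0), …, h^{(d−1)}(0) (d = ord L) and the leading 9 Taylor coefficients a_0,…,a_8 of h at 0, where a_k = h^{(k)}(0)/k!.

f: a_k = -3, -9, -27/2, -27/2, -81/8, -243/40, -243/80, -729/560, -2187/4480, …
g: a_k = 4, 0, -18, 0, 27/2, 0, -81/20, 0, 729/1120, …
L₀ := lclm(L_f,L_g); ord L₀ ≤ 1+2.
Differentiate: ansatz ord ≤ ord L₀ ⇒ L.
L = 27 - 9·Dx + 3·Dx^2 - Dx^3  (order 3).
h: a_k = -9, -63, -81/2, 27/2, -243/8, -1701/40, -729/80, 729/560, -6561/4480, …
ICs: h(0) = -9, h′(0) = -63, h′′(0) = -81.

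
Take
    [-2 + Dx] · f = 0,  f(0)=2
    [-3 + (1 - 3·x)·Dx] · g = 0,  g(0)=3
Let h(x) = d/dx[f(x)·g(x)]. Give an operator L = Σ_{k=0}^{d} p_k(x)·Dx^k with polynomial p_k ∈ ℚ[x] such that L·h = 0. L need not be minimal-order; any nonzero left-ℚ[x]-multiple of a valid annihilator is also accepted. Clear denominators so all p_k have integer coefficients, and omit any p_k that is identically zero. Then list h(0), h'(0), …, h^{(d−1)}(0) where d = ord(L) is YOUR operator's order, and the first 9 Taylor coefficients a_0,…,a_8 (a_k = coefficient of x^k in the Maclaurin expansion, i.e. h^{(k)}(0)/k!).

f: a_k = 2, 4, 4, 8/3, 4/3, 8/15, 8/45, 16/315, 4/315, …
g: a_k = 3, 9, 27, 81, 243, 729, 2187, 6561, 19683, …
Product ⇒ symmetric product L₀, ord ≤ 1.
Differentiate: ansatz ord ≤ ord L₀ ⇒ L.
L = (34 - 60·x + 36·x^2) + (-5 + 21·x - 18·x^2)·Dx  (order 1).
h: a_k = 30, 204, 942, 3784, 14198, 51116, 2683606/15, 64406576/105, 217372202/105, …
ICs: h(0) = 30.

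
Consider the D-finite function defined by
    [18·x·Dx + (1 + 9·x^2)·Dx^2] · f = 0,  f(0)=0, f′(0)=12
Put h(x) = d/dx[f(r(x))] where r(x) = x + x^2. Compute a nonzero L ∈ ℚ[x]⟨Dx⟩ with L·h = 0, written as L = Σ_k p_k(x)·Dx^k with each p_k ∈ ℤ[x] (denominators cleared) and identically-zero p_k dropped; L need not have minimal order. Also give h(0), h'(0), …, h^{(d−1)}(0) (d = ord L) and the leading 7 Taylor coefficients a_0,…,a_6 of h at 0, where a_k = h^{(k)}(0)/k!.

L = (-2 + 18·x + 72·x^2 + 108·x^3 + 54·x^4) + (1 + 2·x + 9·x^2 + 36·x^3 + 45·x^4 + 18·x^5)·Dx  (order 1).
h: a_k = 12, 24, -108, -432, 432, 5616, 4860, …
ICs: h(0) = 12.

f: a_k = 0, 12, 0, -36, 0, 972/5, 0, …
L₀ from L_f via x↦r, Dx↦r'^{-1}Dx.
Derive L from L₀ (diff closure).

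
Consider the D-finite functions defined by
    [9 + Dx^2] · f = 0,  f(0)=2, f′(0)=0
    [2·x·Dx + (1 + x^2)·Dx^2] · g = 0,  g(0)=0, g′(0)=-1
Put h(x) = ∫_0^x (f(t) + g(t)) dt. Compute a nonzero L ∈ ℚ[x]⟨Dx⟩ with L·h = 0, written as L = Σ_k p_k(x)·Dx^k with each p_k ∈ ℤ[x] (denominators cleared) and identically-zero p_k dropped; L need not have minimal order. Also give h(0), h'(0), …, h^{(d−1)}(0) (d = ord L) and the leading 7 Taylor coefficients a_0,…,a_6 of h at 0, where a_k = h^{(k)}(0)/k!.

f: a_k = 2, 0, -9, 0, 27/4, 0, -81/40, …
g: a_k = 0, -1, 0, 1/3, 0, -1/5, 0, …
h₀=f+g: left-lcm gives L₀, ord ≤ 4.
∫: right-multiply L₀ by Dx.
L = (-54·x + 540·x^3 + 162·x^5)·Dx^2 + (63 + 279·x^2 + 297·x^4 + 81·x^6)·Dx^3 + (-6·x + 60·x^3 + 18·x^5)·Dx^4 + (7 + 31·x^2 + 33·x^4 + 9·x^6)·Dx^5  (order 5).
h: a_k = 0, 2, -1/2, -3, 1/12, 27/20, -1/30, …
ICs: h(0) = 0, h′(0) = 2, h′′(0) = -1, h′′′(0) = -18, h′′′′(0) = 2.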